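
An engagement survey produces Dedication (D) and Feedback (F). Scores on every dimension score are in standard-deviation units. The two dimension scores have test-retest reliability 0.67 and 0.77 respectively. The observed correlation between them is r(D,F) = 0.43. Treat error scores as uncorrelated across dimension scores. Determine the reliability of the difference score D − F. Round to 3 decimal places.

0.509

Var(D−F) = 1 + 1 − 2·0.43 = 2 − 0.86 = 1.14.
Under uncorrelated errors the observed covariances equal the true-score covariances, so only the own-variance terms attenuate.
True-score variance = [0.67 + 0.77] − 0.86 = 1.44 − 0.86 = 0.58.
Reliability = 0.58 / 1.14 = 0.509.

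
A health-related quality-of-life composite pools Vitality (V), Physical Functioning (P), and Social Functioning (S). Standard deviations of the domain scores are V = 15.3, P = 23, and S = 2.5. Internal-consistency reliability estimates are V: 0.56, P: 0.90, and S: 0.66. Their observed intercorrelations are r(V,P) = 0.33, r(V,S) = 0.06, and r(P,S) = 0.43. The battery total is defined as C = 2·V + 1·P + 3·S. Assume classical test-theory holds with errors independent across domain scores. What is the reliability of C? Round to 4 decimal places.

0.7761

Var(C) = 2²·15.3² + 23² + 3²·2.5² + 2·[2·15.3·23·0.33 + 6·15.3·2.5·0.06 + 3·23·2.5·0.43] = 1521.61 + 640.398 = 2162.01.
With uncorrelated errors the cross-covariances are all true-score covariance, so they carry over unchanged; only the diagonal terms shrink to ρᵢσᵢ².
True-score variance = [2²·15.3²·0.56 + 23²·0.90 + 3²·2.5²·0.66] + 640.398 = 1037.59 + 640.398 = 1677.98.
Reliability = 1677.98 / 2162.01 = 0.7761.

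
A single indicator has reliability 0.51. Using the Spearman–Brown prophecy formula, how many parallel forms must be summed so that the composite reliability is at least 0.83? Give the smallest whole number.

5

k ≥ ρ*(1−ρ₁)/(ρ₁(1−ρ*)) = 0.83·0.49 / (0.51·0.17) = 4.691.
Smallest integer k = 5.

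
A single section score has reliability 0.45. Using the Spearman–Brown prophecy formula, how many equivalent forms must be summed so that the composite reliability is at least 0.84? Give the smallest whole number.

k ≥ ρ*(1−ρ₁)/(ρ₁(1−ρ*)) = 0.84·0.55 / (0.45·0.16) = 6.417.
Smallest integer k = 7.

7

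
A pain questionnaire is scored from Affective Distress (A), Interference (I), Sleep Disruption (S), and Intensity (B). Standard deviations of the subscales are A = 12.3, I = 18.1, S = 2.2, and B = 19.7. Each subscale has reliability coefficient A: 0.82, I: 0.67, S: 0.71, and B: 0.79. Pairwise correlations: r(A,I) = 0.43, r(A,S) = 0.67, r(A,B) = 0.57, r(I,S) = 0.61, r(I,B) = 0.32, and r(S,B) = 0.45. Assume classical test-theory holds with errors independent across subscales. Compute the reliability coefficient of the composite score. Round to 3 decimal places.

0.871

Var(A+I+S+B) = 12.3² + 18.1² + 2.2² + 19.7² + 2·[12.3·18.1·0.43 + 12.3·2.2·0.67 + 12.3·19.7·0.57 + 18.1·2.2·0.61 + 18.1·19.7·0.32 + 2.2·19.7·0.45] = 871.83 + 819.747 = 1691.58.
Under uncorrelated errors the observed covariances equal the true-score covariances, so only the own-variance terms attenuate.
True-score variance = [12.3²·0.82 + 18.1²·0.67 + 2.2²·0.71 + 19.7²·0.79] + 819.747 = 653.584 + 819.747 = 1473.33.
Reliability = 1473.33 / 1691.58 = 0.871.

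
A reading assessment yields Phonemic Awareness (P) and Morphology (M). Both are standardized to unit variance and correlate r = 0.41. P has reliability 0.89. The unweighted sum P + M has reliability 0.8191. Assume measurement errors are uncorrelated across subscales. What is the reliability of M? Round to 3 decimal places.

0.600

Var(P+M) = 2 + 2·0.41 = 2.820.
True-score variance = ρ_P + ρ_M + 2·0.41, so 0.8191 = (0.89 + ρ_M + 0.82) / 2.820.
ρ_M = 0.8191·2.820 − 0.89 − 0.82 = 0.600.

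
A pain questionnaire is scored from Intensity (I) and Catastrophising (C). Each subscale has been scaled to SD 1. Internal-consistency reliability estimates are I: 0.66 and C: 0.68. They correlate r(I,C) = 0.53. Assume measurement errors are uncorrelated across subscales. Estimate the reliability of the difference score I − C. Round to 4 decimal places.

Var(I−C) = 1 + 1 − 2·0.53 = 2 − 1.06 = 0.94.
With uncorrelated errors the cross-covariances are all true-score covariance, so they carry over unchanged; only the diagonal terms shrink to ρᵢσᵢ².
True-score variance = [0.66 + 0.68] − 1.06 = 1.34 − 1.06 = 0.28.
Reliability = 0.28 / 0.94 = 0.2979.

0.2979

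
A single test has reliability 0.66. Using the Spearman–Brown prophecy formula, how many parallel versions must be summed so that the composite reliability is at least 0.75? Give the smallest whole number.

k ≥ ρ*(1−ρ₁)/(ρ₁(1−ρ*)) = 0.75·0.34 / (0.66·0.25) = 1.545.
Smallest integer k = 2.

2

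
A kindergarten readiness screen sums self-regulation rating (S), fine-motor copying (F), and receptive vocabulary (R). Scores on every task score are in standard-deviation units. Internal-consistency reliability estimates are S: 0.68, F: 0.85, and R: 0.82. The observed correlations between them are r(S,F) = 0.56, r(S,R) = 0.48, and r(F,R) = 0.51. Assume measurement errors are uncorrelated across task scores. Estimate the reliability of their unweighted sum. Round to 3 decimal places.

Var(S+F+R) = 3 + 2·[0.56 + 0.48 + 0.51] = 3 + 3.1 = 6.1.
Under uncorrelated errors the observed covariances equal the true-score covariances, so only the own-variance terms attenuate.
True-score variance = [0.68 + 0.85 + 0.82] + 3.1 = 2.35 + 3.1 = 5.45.
Reliability = 5.45 / 6.1 = 0.893.

0.893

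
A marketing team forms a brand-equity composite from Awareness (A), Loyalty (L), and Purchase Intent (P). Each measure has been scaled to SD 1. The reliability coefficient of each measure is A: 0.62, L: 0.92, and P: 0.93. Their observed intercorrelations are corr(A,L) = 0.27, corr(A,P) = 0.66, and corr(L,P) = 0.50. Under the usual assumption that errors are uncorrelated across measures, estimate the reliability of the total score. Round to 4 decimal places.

0.9096

Var(A+L+P) = 3 + 2·[0.27 + 0.66 + 0.50] = 3 + 2.86 = 5.86.
With uncorrelated errors the cross-covariances are all true-score covariance, so they carry over unchanged; only the diagonal terms shrink to ρᵢσᵢ².
True-score variance = [0.62 + 0.92 + 0.93] + 2.86 = 2.47 + 2.86 = 5.33.
Reliability = 5.33 / 5.86 = 0.9096.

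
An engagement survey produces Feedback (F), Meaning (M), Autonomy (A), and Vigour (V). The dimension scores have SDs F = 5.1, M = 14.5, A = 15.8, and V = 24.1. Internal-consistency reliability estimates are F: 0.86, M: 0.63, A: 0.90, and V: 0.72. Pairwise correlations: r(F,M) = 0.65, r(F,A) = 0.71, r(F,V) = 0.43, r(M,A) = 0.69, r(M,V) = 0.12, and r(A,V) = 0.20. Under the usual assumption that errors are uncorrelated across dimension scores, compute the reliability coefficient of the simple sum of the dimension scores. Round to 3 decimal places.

Var(F+M+A+V) = 5.1² + 14.5² + 15.8² + 24.1² + 2·[5.1·14.5·0.65 + 5.1·15.8·0.71 + 5.1·24.1·0.43 + 14.5·15.8·0.69 + 14.5·24.1·0.12 + 15.8·24.1·0.20] = 1066.71 + 868.599 = 1935.31.
With uncorrelated errors the cross-covariances are all true-score covariance, so they carry over unchanged; only the diagonal terms shrink to ρᵢσᵢ².
True-score variance = [5.1²·0.86 + 14.5²·0.63 + 15.8²·0.90 + 24.1²·0.72] + 868.599 = 797.685 + 868.599 = 1666.28.
Reliability = 1666.28 / 1935.31 = 0.861.

0.861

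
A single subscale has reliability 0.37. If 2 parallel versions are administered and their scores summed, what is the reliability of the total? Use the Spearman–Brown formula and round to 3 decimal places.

0.540

ρ_k = kρ / (1 + (k−1)ρ) = 2·0.37 / (1 + 1·0.37) = 0.740 / 1.370 = 0.540.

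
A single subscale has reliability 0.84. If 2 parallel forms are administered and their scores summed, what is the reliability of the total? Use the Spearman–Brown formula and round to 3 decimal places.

0.913

ρ_k = kρ / (1 + (k−1)ρ) = 2·0.84 / (1 + 1·0.84) = 1.680 / 1.840 = 0.913.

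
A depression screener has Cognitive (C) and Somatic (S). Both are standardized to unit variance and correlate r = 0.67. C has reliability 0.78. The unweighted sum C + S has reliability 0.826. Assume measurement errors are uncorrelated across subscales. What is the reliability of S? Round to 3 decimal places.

0.639

Var(C+S) = 2 + 2·0.67 = 3.340.
True-score variance = ρ_C + ρ_S + 2·0.67, so 0.826 = (0.78 + ρ_S + 1.34) / 3.340.
ρ_S = 0.826·3.340 − 0.78 − 1.34 = 0.639.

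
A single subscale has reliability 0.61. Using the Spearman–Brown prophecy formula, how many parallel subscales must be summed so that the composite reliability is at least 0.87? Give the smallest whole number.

k ≥ ρ*(1−ρ₁)/(ρ₁(1−ρ*)) = 0.87·0.39 / (0.61·0.13) = 4.279.
Smallest integer k = 5.

5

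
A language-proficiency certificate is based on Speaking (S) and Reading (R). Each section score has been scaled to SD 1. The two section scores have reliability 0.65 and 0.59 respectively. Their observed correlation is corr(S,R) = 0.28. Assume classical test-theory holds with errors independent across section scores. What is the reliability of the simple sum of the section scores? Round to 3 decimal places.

Var(S+R) = 2 + 2·[0.28] = 2 + 0.56 = 2.56.
Under uncorrelated errors the observed covariances equal the true-score covariances, so only the own-variance terms attenuate.
True-score variance = [0.65 + 0.59] + 0.56 = 1.24 + 0.56 = 1.8.
Reliability = 1.8 / 2.56 = 0.703.

0.703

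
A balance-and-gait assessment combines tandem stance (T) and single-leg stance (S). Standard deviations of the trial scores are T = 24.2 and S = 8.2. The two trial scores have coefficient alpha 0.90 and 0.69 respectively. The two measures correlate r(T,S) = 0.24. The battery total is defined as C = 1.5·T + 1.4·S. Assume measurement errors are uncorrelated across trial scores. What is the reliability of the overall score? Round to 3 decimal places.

Var(C) = 1.5²·24.2² + 1.4²·8.2² + 2·[2.1·24.2·8.2·0.24] = 1449.48 + 200.028 = 1649.51.
Under uncorrelated errors the observed covariances equal the true-score covariances, so only the own-variance terms attenuate.
True-score variance = [1.5²·24.2²·0.90 + 1.4²·8.2²·0.69] + 200.028 = 1276.86 + 200.028 = 1476.88.
Reliability = 1476.88 / 1649.51 = 0.895.

0.895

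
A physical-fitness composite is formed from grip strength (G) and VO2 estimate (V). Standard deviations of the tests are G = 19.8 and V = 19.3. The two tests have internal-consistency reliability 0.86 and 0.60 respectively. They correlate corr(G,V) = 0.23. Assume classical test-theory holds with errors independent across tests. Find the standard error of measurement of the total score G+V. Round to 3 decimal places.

Var(total) = 764.53 + 175.784 = 940.314.
True-score variance = 560.648 + 175.784 = 736.433, so reliability = 0.7832.
Error variance = 940.314 − 736.433 = 203.882; SEM = √203.882 = 14.279.

14.279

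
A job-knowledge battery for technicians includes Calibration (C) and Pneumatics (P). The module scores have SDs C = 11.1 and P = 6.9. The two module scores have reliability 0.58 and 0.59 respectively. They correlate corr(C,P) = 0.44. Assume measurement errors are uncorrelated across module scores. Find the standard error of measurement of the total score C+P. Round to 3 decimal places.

8.442

Var(total) = 170.82 + 67.3992 = 238.219.
True-score variance = 99.5517 + 67.3992 = 166.951, so reliability = 0.7008.
Error variance = 238.219 − 166.951 = 71.2683; SEM = √71.2683 = 8.442.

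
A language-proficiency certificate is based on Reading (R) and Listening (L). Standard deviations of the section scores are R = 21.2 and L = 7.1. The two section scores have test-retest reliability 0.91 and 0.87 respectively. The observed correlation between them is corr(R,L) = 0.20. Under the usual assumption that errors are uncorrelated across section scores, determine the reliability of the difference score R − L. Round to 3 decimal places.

Var(R−L) = 21.2² + 7.1² − 2·21.2·7.1·0.20 = 499.85 − 60.208 = 439.642.
Under uncorrelated errors the observed covariances equal the true-score covariances, so only the own-variance terms attenuate.
True-score variance = [21.2²·0.91 + 7.1²·0.87] − 60.208 = 452.847 − 60.208 = 392.639.
Reliability = 392.639 / 439.642 = 0.893.

0.893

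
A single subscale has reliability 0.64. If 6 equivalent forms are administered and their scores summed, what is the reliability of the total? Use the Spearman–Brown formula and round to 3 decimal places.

0.914

ρ_k = kρ / (1 + (k−1)ρ) = 6·0.64 / (1 + 5·0.64) = 3.840 / 4.200 = 0.914.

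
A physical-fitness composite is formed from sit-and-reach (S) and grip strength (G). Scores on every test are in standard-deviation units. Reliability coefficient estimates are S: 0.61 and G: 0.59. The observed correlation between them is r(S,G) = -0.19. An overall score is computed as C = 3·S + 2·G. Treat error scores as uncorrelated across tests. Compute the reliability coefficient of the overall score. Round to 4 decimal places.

Var(C) = 3² + 2² + 2·[6·(-0.19)] = 13 − 2.28 = 10.72.
Under uncorrelated errors the observed covariances equal the true-score covariances, so only the own-variance terms attenuate.
True-score variance = [3²·0.61 + 2²·0.59] − 2.28 = 7.85 − 2.28 = 5.57.
Reliability = 5.57 / 10.72 = 0.5196.

0.5196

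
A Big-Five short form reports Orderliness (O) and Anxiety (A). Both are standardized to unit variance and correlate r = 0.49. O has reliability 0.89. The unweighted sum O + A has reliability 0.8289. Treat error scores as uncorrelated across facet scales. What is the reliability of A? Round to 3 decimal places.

Var(O+A) = 2 + 2·0.49 = 2.980.
True-score variance = ρ_O + ρ_A + 2·0.49, so 0.8289 = (0.89 + ρ_A + 0.98) / 2.980.
ρ_A = 0.8289·2.980 − 0.89 − 0.98 = 0.600.

0.600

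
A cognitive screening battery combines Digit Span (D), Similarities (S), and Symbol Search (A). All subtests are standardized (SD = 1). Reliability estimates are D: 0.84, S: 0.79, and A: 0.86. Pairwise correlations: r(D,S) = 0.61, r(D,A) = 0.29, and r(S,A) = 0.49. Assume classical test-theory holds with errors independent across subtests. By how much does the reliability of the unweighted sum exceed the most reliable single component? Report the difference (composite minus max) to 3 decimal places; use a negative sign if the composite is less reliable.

0.052

Var(sum) = 3 + 2.78 = 5.78; true-score variance = 2.49 + 2.78 = 5.27; composite reliability = 0.9118.
Max component reliability = 0.8600.
Difference = 0.9118 − 0.8600 = 0.052.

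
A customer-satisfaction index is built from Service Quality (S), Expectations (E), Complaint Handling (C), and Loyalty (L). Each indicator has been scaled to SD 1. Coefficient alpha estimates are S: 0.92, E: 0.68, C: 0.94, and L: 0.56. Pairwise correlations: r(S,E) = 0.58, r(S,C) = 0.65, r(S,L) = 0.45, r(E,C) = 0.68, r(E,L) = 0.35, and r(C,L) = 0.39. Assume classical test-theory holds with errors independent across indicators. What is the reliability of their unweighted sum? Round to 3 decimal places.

Var(S+E+C+L) = 4 + 2·[0.58 + 0.65 + 0.45 + 0.68 + 0.35 + 0.39] = 4 + 6.2 = 10.2.
Under uncorrelated errors the observed covariances equal the true-score covariances, so only the own-variance terms attenuate.
True-score variance = [0.92 + 0.68 + 0.94 + 0.56] + 6.2 = 3.1 + 6.2 = 9.3.
Reliability = 9.3 / 10.2 = 0.912.

0.912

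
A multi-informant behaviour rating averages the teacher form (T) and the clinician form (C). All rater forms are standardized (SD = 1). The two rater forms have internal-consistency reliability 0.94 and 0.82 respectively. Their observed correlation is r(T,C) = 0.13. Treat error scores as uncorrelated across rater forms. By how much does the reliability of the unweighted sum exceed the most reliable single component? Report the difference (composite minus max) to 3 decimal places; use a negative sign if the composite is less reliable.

-0.046

Var(sum) = 2 + 0.26 = 2.26; true-score variance = 1.76 + 0.26 = 2.02; composite reliability = 0.8938.
Max component reliability = 0.9400.
Difference = 0.8938 − 0.9400 = -0.046.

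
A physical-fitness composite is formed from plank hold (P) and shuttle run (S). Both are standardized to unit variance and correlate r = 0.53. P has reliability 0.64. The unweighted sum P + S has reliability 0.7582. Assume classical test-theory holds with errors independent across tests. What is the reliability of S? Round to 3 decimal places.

Var(P+S) = 2 + 2·0.53 = 3.060.
True-score variance = ρ_P + ρ_S + 2·0.53, so 0.7582 = (0.64 + ρ_S + 1.06) / 3.060.
ρ_S = 0.7582·3.060 − 0.64 − 1.06 = 0.620.

0.620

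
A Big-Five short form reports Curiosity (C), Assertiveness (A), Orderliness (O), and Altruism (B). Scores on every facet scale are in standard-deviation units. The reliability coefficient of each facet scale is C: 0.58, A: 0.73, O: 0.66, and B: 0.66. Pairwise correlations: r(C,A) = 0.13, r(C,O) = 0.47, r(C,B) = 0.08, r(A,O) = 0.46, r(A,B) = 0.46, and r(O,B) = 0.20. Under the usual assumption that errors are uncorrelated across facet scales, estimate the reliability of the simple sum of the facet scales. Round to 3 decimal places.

Var(C+A+O+B) = 4 + 2·[0.13 + 0.47 + 0.08 + 0.46 + 0.46 + 0.20] = 4 + 3.6 = 7.6.
Under uncorrelated errors the observed covariances equal the true-score covariances, so only the own-variance terms attenuate.
True-score variance = [0.58 + 0.73 + 0.66 + 0.66] + 3.6 = 2.63 + 3.6 = 6.23.
Reliability = 6.23 / 7.6 = 0.820.

0.820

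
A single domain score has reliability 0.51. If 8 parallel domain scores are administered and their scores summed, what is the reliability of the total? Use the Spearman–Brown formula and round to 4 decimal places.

ρ_k = kρ / (1 + (k−1)ρ) = 8·0.51 / (1 + 7·0.51) = 4.080 / 4.570 = 0.8928.

0.8928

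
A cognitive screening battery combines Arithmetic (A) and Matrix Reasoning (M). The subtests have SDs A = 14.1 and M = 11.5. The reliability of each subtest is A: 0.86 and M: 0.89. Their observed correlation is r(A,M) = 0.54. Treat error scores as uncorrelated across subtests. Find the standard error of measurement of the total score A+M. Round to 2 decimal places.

Var(total) = 331.06 + 175.122 = 506.182.
True-score variance = 288.679 + 175.122 = 463.801, so reliability = 0.9163.
Error variance = 506.182 − 463.801 = 42.3809; SEM = √42.3809 = 6.51.

6.51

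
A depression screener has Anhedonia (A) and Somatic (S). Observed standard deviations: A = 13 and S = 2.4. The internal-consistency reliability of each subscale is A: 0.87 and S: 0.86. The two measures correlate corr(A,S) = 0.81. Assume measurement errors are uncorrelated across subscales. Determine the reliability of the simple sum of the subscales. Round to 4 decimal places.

0.8989

Var(A+S) = 13² + 2.4² + 2·[13·2.4·0.81] = 174.76 + 50.544 = 225.304.
Because errors are independent across components, Cov(Tᵢ,Tⱼ) = Cov(Xᵢ,Xⱼ); the off-diagonal part of the true-score variance is the same as above.
True-score variance = [13²·0.87 + 2.4²·0.86] + 50.544 = 151.984 + 50.544 = 202.528.
Reliability = 202.528 / 225.304 = 0.8989.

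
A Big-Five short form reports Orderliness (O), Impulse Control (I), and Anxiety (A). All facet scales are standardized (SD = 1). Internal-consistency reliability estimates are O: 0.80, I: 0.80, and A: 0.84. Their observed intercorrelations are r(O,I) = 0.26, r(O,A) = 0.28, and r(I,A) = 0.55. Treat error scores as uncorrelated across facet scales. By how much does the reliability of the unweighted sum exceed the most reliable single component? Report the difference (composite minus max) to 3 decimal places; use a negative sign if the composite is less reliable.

0.052

Var(sum) = 3 + 2.18 = 5.18; true-score variance = 2.44 + 2.18 = 4.62; composite reliability = 0.8919.
Max component reliability = 0.8400.
Difference = 0.8919 − 0.8400 = 0.052.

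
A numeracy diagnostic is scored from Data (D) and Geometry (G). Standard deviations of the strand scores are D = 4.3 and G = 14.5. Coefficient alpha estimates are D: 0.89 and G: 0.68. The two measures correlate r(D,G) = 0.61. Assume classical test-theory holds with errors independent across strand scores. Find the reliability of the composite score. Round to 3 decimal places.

0.773

Var(D+G) = 4.3² + 14.5² + 2·[4.3·14.5·0.61] = 228.74 + 76.067 = 304.807.
With uncorrelated errors the cross-covariances are all true-score covariance, so they carry over unchanged; only the diagonal terms shrink to ρᵢσᵢ².
True-score variance = [4.3²·0.89 + 14.5²·0.68] + 76.067 = 159.426 + 76.067 = 235.493.
Reliability = 235.493 / 304.807 = 0.773.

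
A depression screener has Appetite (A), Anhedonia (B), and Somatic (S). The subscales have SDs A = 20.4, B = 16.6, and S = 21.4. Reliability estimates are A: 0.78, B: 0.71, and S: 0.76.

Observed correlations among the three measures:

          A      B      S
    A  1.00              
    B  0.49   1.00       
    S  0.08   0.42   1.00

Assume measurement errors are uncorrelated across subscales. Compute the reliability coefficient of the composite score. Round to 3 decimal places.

Var(A+B+S) = 20.4² + 16.6² + 21.4² + 2·[20.4·16.6·0.49 + 20.4·21.4·0.08 + 16.6·21.4·0.42] = 1149.68 + 700.118 = 1849.8.
With uncorrelated errors the cross-covariances are all true-score covariance, so they carry over unchanged; only the diagonal terms shrink to ρᵢσᵢ².
True-score variance = [20.4²·0.78 + 16.6²·0.71 + 21.4²·0.76] + 700.118 = 868.302 + 700.118 = 1568.42.
Reliability = 1568.42 / 1849.8 = 0.848.

0.848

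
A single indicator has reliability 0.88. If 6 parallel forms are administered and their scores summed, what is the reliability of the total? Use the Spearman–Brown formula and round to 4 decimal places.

0.9778

ρ_k = kρ / (1 + (k−1)ρ) = 6·0.88 / (1 + 5·0.88) = 5.280 / 5.400 = 0.9778.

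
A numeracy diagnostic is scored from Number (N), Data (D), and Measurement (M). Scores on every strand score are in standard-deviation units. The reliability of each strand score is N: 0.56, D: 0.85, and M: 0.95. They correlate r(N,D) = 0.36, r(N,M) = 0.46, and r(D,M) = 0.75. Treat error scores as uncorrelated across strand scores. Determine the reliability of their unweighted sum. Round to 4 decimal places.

Var(N+D+M) = 3 + 2·[0.36 + 0.46 + 0.75] = 3 + 3.14 = 6.14.
Because errors are independent across components, Cov(Tᵢ,Tⱼ) = Cov(Xᵢ,Xⱼ); the off-diagonal part of the true-score variance is the same as above.
True-score variance = [0.56 + 0.85 + 0.95] + 3.14 = 2.36 + 3.14 = 5.5.
Reliability = 5.5 / 6.14 = 0.8958.

0.8958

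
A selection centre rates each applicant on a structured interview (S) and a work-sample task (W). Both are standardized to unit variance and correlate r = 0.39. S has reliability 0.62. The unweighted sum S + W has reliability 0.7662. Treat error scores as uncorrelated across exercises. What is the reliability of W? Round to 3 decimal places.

0.730

Var(S+W) = 2 + 2·0.39 = 2.780.
True-score variance = ρ_S + ρ_W + 2·0.39, so 0.7662 = (0.62 + ρ_W + 0.78) / 2.780.
ρ_W = 0.7662·2.780 − 0.62 − 0.78 = 0.730.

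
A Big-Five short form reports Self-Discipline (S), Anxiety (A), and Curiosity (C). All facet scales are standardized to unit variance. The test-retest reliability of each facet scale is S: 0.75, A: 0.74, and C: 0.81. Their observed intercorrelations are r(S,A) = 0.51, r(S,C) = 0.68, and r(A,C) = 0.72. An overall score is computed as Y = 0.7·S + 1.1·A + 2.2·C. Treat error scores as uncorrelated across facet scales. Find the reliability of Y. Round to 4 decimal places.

Var(Y) = 0.7² + 1.1² + 2.2² + 2·[0.77·0.51 + 1.54·0.68 + 2.42·0.72] = 6.54 + 6.3646 = 12.9046.
Because errors are independent across components, Cov(Tᵢ,Tⱼ) = Cov(Xᵢ,Xⱼ); the off-diagonal part of the true-score variance is the same as above.
True-score variance = [0.7²·0.75 + 1.1²·0.74 + 2.2²·0.81] + 6.3646 = 5.1833 + 6.3646 = 11.5479.
Reliability = 11.5479 / 12.9046 = 0.8949.

0.8949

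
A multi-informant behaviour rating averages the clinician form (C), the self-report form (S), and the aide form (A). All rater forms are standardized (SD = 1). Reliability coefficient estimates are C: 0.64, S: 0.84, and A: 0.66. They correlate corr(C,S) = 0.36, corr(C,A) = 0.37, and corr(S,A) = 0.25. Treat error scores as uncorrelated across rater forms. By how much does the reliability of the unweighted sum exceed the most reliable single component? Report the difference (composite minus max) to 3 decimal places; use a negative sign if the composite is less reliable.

Var(sum) = 3 + 1.96 = 4.96; true-score variance = 2.14 + 1.96 = 4.1; composite reliability = 0.8266.
Max component reliability = 0.8400.
Difference = 0.8266 − 0.8400 = -0.013.

-0.013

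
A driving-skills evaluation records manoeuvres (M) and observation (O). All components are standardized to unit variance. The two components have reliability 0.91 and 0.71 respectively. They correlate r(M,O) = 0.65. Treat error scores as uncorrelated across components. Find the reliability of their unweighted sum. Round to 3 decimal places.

Var(M+O) = 2 + 2·[0.65] = 2 + 1.3 = 3.3.
Under uncorrelated errors the observed covariances equal the true-score covariances, so only the own-variance terms attenuate.
True-score variance = [0.91 + 0.71] + 1.3 = 1.62 + 1.3 = 2.92.
Reliability = 2.92 / 3.3 = 0.885.

0.885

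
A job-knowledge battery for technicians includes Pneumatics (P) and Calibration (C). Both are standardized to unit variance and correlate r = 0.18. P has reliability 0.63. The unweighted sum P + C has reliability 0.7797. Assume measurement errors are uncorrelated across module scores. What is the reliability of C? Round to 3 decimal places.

Var(P+C) = 2 + 2·0.18 = 2.360.
True-score variance = ρ_P + ρ_C + 2·0.18, so 0.7797 = (0.63 + ρ_C + 0.36) / 2.360.
ρ_C = 0.7797·2.360 − 0.63 − 0.36 = 0.850.

0.850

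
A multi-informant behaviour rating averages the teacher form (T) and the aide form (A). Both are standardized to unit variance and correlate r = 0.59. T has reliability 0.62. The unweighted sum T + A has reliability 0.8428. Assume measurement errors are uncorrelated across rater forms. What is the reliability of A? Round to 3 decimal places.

Var(T+A) = 2 + 2·0.59 = 3.180.
True-score variance = ρ_T + ρ_A + 2·0.59, so 0.8428 = (0.62 + ρ_A + 1.18) / 3.180.
ρ_A = 0.8428·3.180 − 0.62 − 1.18 = 0.880.

0.880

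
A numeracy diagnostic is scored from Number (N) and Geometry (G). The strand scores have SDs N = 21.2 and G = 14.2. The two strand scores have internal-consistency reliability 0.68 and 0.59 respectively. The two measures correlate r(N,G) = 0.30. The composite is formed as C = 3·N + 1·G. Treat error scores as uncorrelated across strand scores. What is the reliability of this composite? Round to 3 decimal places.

0.712

Var(C) = 3²·21.2² + 14.2² + 2·[3·21.2·14.2·0.30] = 4246.6 + 541.872 = 4788.47.
With uncorrelated errors the cross-covariances are all true-score covariance, so they carry over unchanged; only the diagonal terms shrink to ρᵢσᵢ².
True-score variance = [3²·21.2²·0.68 + 14.2²·0.59] + 541.872 = 2869.54 + 541.872 = 3411.41.
Reliability = 3411.41 / 4788.47 = 0.712.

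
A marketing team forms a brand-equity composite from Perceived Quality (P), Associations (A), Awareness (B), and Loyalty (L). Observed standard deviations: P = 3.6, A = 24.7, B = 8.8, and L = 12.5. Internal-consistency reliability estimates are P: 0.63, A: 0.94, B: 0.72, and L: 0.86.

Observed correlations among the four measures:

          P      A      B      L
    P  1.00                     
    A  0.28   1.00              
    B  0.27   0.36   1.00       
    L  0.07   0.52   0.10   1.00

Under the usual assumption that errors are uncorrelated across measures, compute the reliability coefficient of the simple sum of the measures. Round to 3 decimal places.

0.941

Var(P+A+B+L) = 3.6² + 24.7² + 8.8² + 12.5² + 2·[3.6·24.7·0.28 + 3.6·8.8·0.27 + 3.6·12.5·0.07 + 24.7·8.8·0.36 + 24.7·12.5·0.52 + 8.8·12.5·0.10] = 856.74 + 572.802 = 1429.54.
Under uncorrelated errors the observed covariances equal the true-score covariances, so only the own-variance terms attenuate.
True-score variance = [3.6²·0.63 + 24.7²·0.94 + 8.8²·0.72 + 12.5²·0.86] + 572.802 = 771.781 + 572.802 = 1344.58.
Reliability = 1344.58 / 1429.54 = 0.941.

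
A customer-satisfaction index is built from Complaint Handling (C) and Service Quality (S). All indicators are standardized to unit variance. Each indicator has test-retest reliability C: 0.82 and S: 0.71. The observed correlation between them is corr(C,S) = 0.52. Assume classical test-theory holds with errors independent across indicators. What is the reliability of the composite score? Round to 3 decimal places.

0.845

Var(C+S) = 2 + 2·[0.52] = 2 + 1.04 = 3.04.
With uncorrelated errors the cross-covariances are all true-score covariance, so they carry over unchanged; only the diagonal terms shrink to ρᵢσᵢ².
True-score variance = [0.82 + 0.71] + 1.04 = 1.53 + 1.04 = 2.57.
Reliability = 2.57 / 3.04 = 0.845.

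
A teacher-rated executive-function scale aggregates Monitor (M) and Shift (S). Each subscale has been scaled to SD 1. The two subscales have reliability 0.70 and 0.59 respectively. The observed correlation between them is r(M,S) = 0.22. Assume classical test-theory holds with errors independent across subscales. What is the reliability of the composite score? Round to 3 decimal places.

Var(M+S) = 2 + 2·[0.22] = 2 + 0.44 = 2.44.
With uncorrelated errors the cross-covariances are all true-score covariance, so they carry over unchanged; only the diagonal terms shrink to ρᵢσᵢ².
True-score variance = [0.70 + 0.59] + 0.44 = 1.29 + 0.44 = 1.73.
Reliability = 1.73 / 2.44 = 0.709.

0.709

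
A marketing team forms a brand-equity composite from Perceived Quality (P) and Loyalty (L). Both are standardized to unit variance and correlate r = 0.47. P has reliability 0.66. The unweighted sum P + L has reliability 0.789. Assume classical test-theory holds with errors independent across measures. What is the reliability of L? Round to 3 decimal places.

0.720

Var(P+L) = 2 + 2·0.47 = 2.940.
True-score variance = ρ_P + ρ_L + 2·0.47, so 0.789 = (0.66 + ρ_L + 0.94) / 2.940.
ρ_L = 0.789·2.940 − 0.66 − 0.94 = 0.720.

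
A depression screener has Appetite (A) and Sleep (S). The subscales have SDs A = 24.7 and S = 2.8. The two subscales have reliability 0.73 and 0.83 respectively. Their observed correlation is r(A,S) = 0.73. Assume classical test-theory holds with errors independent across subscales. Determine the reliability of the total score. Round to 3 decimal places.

0.769

Var(A+S) = 24.7² + 2.8² + 2·[24.7·2.8·0.73] = 617.93 + 100.974 = 718.904.
Under uncorrelated errors the observed covariances equal the true-score covariances, so only the own-variance terms attenuate.
True-score variance = [24.7²·0.73 + 2.8²·0.83] + 100.974 = 451.873 + 100.974 = 552.846.
Reliability = 552.846 / 718.904 = 0.769.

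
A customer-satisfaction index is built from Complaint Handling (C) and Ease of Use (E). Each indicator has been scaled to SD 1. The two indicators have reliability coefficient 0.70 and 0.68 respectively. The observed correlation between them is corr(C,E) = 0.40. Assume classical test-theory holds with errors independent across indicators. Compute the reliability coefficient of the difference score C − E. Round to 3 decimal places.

0.483

Var(C−E) = 1 + 1 − 2·0.40 = 2 − 0.8 = 1.2.
Because errors are independent across components, Cov(Tᵢ,Tⱼ) = Cov(Xᵢ,Xⱼ); the off-diagonal part of the true-score variance is the same as above.
True-score variance = [0.70 + 0.68] − 0.8 = 1.38 − 0.8 = 0.58.
Reliability = 0.58 / 1.2 = 0.483.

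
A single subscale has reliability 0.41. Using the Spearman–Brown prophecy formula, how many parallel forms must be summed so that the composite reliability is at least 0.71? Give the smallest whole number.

k ≥ ρ*(1−ρ₁)/(ρ₁(1−ρ*)) = 0.71·0.59 / (0.41·0.29) = 3.523.
Smallest integer k = 4.

4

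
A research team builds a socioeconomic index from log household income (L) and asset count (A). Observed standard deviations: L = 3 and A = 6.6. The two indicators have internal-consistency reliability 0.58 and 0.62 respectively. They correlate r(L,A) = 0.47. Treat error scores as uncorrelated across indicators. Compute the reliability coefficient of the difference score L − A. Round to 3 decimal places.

0.401

Var(L−A) = 3² + 6.6² − 2·3·6.6·0.47 = 52.56 − 18.612 = 33.948.
With uncorrelated errors the cross-covariances are all true-score covariance, so they carry over unchanged; only the diagonal terms shrink to ρᵢσᵢ².
True-score variance = [3²·0.58 + 6.6²·0.62] − 18.612 = 32.2272 − 18.612 = 13.6152.
Reliability = 13.6152 / 33.948 = 0.401.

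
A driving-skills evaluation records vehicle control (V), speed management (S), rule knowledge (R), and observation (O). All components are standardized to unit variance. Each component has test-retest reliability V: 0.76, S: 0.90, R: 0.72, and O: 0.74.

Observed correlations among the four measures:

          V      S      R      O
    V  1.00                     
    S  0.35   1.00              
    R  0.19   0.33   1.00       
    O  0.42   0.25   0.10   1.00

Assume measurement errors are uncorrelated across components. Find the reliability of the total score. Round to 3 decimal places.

0.879

Var(V+S+R+O) = 4 + 2·[0.35 + 0.19 + 0.42 + 0.33 + 0.25 + 0.10] = 4 + 3.28 = 7.28.
Because errors are independent across components, Cov(Tᵢ,Tⱼ) = Cov(Xᵢ,Xⱼ); the off-diagonal part of the true-score variance is the same as above.
True-score variance = [0.76 + 0.90 + 0.72 + 0.74] + 3.28 = 3.12 + 3.28 = 6.4.
Reliability = 6.4 / 7.28 = 0.879.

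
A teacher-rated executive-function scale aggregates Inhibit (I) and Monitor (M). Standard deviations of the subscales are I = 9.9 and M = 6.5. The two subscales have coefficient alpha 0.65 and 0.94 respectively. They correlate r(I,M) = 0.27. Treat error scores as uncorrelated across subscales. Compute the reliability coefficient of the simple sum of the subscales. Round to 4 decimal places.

0.7895

Var(I+M) = 9.9² + 6.5² + 2·[9.9·6.5·0.27] = 140.26 + 34.749 = 175.009.
With uncorrelated errors the cross-covariances are all true-score covariance, so they carry over unchanged; only the diagonal terms shrink to ρᵢσᵢ².
True-score variance = [9.9²·0.65 + 6.5²·0.94] + 34.749 = 103.422 + 34.749 = 138.171.
Reliability = 138.171 / 175.009 = 0.7895.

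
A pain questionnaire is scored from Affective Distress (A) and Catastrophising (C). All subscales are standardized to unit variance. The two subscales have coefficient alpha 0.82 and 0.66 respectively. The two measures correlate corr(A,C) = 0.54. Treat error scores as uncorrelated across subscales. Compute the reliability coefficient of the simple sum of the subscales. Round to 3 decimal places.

Var(A+C) = 2 + 2·[0.54] = 2 + 1.08 = 3.08.
Under uncorrelated errors the observed covariances equal the true-score covariances, so only the own-variance terms attenuate.
True-score variance = [0.82 + 0.66] + 1.08 = 1.48 + 1.08 = 2.56.
Reliability = 2.56 / 3.08 = 0.831.

0.831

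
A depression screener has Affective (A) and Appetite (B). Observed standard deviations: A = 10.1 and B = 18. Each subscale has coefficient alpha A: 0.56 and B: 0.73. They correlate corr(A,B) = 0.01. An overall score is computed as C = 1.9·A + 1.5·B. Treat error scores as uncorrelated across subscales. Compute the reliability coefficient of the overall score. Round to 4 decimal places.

Var(C) = 1.9²·10.1² + 1.5²·18² + 2·[2.85·10.1·18·0.01] = 1097.26 + 10.3626 = 1107.62.
With uncorrelated errors the cross-covariances are all true-score covariance, so they carry over unchanged; only the diagonal terms shrink to ρᵢσᵢ².
True-score variance = [1.9²·10.1²·0.56 + 1.5²·18²·0.73] + 10.3626 = 738.393 + 10.3626 = 748.756.
Reliability = 748.756 / 1107.62 = 0.6760.

0.6760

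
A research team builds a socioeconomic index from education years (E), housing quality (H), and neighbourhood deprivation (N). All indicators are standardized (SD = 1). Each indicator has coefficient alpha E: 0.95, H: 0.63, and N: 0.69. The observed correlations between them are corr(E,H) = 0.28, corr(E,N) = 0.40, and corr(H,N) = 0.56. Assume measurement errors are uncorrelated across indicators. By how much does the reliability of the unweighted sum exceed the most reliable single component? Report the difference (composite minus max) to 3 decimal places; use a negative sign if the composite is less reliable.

-0.083

Var(sum) = 3 + 2.48 = 5.48; true-score variance = 2.27 + 2.48 = 4.75; composite reliability = 0.8668.
Max component reliability = 0.9500.
Difference = 0.8668 − 0.9500 = -0.083.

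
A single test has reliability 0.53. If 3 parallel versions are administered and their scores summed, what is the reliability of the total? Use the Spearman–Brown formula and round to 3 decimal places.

0.772

ρ_k = kρ / (1 + (k−1)ρ) = 3·0.53 / (1 + 2·0.53) = 1.590 / 2.060 = 0.772.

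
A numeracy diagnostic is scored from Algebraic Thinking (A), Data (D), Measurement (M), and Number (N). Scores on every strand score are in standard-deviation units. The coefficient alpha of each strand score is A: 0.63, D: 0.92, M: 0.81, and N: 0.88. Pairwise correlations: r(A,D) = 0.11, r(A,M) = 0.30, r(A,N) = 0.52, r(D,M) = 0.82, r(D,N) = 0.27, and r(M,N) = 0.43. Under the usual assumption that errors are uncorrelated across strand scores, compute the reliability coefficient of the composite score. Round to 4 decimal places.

Var(A+D+M+N) = 4 + 2·[0.11 + 0.30 + 0.52 + 0.82 + 0.27 + 0.43] = 4 + 4.9 = 8.9.
With uncorrelated errors the cross-covariances are all true-score covariance, so they carry over unchanged; only the diagonal terms shrink to ρᵢσᵢ².
True-score variance = [0.63 + 0.92 + 0.81 + 0.88] + 4.9 = 3.24 + 4.9 = 8.14.
Reliability = 8.14 / 8.9 = 0.9146.

0.9146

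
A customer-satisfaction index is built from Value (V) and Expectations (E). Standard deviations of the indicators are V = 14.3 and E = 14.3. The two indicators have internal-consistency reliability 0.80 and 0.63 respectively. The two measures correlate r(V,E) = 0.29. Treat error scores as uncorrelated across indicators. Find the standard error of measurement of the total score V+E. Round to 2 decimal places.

Var(total) = 408.98 + 118.604 = 527.584.
True-score variance = 292.421 + 118.604 = 411.025, so reliability = 0.7791.
Error variance = 527.584 − 411.025 = 116.559; SEM = √116.559 = 10.80.

10.80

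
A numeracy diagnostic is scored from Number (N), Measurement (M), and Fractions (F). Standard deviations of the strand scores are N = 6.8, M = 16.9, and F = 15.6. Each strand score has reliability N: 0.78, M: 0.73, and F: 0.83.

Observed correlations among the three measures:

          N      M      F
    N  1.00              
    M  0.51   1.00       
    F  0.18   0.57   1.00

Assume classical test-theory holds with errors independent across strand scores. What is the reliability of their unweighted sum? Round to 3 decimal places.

0.875

Var(N+M+F) = 6.8² + 16.9² + 15.6² + 2·[6.8·16.9·0.51 + 6.8·15.6·0.18 + 16.9·15.6·0.57] = 575.21 + 455.957 = 1031.17.
Because errors are independent across components, Cov(Tᵢ,Tⱼ) = Cov(Xᵢ,Xⱼ); the off-diagonal part of the true-score variance is the same as above.
True-score variance = [6.8²·0.78 + 16.9²·0.73 + 15.6²·0.83] + 455.957 = 446.551 + 455.957 = 902.508.
Reliability = 902.508 / 1031.17 = 0.875.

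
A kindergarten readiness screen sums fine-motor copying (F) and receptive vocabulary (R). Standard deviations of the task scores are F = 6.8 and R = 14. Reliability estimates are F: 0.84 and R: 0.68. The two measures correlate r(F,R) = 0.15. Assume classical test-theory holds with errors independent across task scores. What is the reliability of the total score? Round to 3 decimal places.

Var(F+R) = 6.8² + 14² + 2·[6.8·14·0.15] = 242.24 + 28.56 = 270.8.
Under uncorrelated errors the observed covariances equal the true-score covariances, so only the own-variance terms attenuate.
True-score variance = [6.8²·0.84 + 14²·0.68] + 28.56 = 172.122 + 28.56 = 200.682.
Reliability = 200.682 / 270.8 = 0.741.

0.741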